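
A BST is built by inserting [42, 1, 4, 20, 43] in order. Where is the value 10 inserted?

Starting tree (level order): [42, 1, 43, None, 4, None, None, None, 20]
Insertion path: 42 -> 1 -> 4 -> 20
Result: insert 10 as left child of 20
Final tree (level order): [42, 1, 43, None, 4, None, None, None, 20, 10]


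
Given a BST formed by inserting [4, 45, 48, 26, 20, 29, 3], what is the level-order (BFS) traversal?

Tree insertion order: [4, 45, 48, 26, 20, 29, 3]
Tree (level-order array): [4, 3, 45, None, None, 26, 48, 20, 29]
BFS from the root, enqueuing left then right child of each popped node:
  queue [4] -> pop 4, enqueue [3, 45], visited so far: [4]
  queue [3, 45] -> pop 3, enqueue [none], visited so far: [4, 3]
  queue [45] -> pop 45, enqueue [26, 48], visited so far: [4, 3, 45]
  queue [26, 48] -> pop 26, enqueue [20, 29], visited so far: [4, 3, 45, 26]
  queue [48, 20, 29] -> pop 48, enqueue [none], visited so far: [4, 3, 45, 26, 48]
  queue [20, 29] -> pop 20, enqueue [none], visited so far: [4, 3, 45, 26, 48, 20]
  queue [29] -> pop 29, enqueue [none], visited so far: [4, 3, 45, 26, 48, 20, 29]
Result: [4, 3, 45, 26, 48, 20, 29]


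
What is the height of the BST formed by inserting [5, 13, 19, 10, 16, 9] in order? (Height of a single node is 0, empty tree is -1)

Insertion order: [5, 13, 19, 10, 16, 9]
Tree (level-order array): [5, None, 13, 10, 19, 9, None, 16]
Compute height bottom-up (empty subtree = -1):
  height(9) = 1 + max(-1, -1) = 0
  height(10) = 1 + max(0, -1) = 1
  height(16) = 1 + max(-1, -1) = 0
  height(19) = 1 + max(0, -1) = 1
  height(13) = 1 + max(1, 1) = 2
  height(5) = 1 + max(-1, 2) = 3
Height = 3


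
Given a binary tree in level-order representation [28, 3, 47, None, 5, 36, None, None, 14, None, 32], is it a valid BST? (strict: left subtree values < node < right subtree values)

Level-order array: [28, 3, 47, None, 5, 36, None, None, 14, None, 32]
Validate using subtree bounds (lo, hi): at each node, require lo < value < hi,
then recurse left with hi=value and right with lo=value.
Preorder trace (stopping at first violation):
  at node 28 with bounds (-inf, +inf): OK
  at node 3 with bounds (-inf, 28): OK
  at node 5 with bounds (3, 28): OK
  at node 14 with bounds (5, 28): OK
  at node 47 with bounds (28, +inf): OK
  at node 36 with bounds (28, 47): OK
  at node 32 with bounds (36, 47): VIOLATION
Node 32 violates its bound: not (36 < 32 < 47).
Result: Not a valid BST


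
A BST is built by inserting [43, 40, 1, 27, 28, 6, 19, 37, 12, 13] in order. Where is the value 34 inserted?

Starting tree (level order): [43, 40, None, 1, None, None, 27, 6, 28, None, 19, None, 37, 12, None, None, None, None, 13]
Insertion path: 43 -> 40 -> 1 -> 27 -> 28 -> 37
Result: insert 34 as left child of 37
Final tree (level order): [43, 40, None, 1, None, None, 27, 6, 28, None, 19, None, 37, 12, None, 34, None, None, 13]


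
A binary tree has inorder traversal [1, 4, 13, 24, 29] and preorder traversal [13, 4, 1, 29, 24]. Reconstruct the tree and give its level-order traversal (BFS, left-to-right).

Inorder:  [1, 4, 13, 24, 29]
Preorder: [13, 4, 1, 29, 24]
Algorithm: preorder visits root first, so consume preorder in order;
for each root, split the current inorder slice at that value into
left-subtree inorder and right-subtree inorder, then recurse.
Recursive splits:
  root=13; inorder splits into left=[1, 4], right=[24, 29]
  root=4; inorder splits into left=[1], right=[]
  root=1; inorder splits into left=[], right=[]
  root=29; inorder splits into left=[24], right=[]
  root=24; inorder splits into left=[], right=[]
Reconstructed level-order: [13, 4, 29, 1, 24]


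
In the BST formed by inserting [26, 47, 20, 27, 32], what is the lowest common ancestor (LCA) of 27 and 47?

Tree insertion order: [26, 47, 20, 27, 32]
Tree (level-order array): [26, 20, 47, None, None, 27, None, None, 32]
In a BST, the LCA of p=27, q=47 is the first node v on the
root-to-leaf path with p <= v <= q (go left if both < v, right if both > v).
Walk from root:
  at 26: both 27 and 47 > 26, go right
  at 47: 27 <= 47 <= 47, this is the LCA
LCA = 47


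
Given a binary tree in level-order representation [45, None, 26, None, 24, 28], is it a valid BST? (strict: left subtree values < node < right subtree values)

Level-order array: [45, None, 26, None, 24, 28]
Validate using subtree bounds (lo, hi): at each node, require lo < value < hi,
then recurse left with hi=value and right with lo=value.
Preorder trace (stopping at first violation):
  at node 45 with bounds (-inf, +inf): OK
  at node 26 with bounds (45, +inf): VIOLATION
Node 26 violates its bound: not (45 < 26 < +inf).
Result: Not a valid BST


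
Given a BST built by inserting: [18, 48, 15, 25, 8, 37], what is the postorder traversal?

Tree insertion order: [18, 48, 15, 25, 8, 37]
Tree (level-order array): [18, 15, 48, 8, None, 25, None, None, None, None, 37]
Postorder traversal: [8, 15, 37, 25, 48, 18]


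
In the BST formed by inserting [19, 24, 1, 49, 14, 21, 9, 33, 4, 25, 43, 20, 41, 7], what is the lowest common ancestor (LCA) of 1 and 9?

Tree insertion order: [19, 24, 1, 49, 14, 21, 9, 33, 4, 25, 43, 20, 41, 7]
Tree (level-order array): [19, 1, 24, None, 14, 21, 49, 9, None, 20, None, 33, None, 4, None, None, None, 25, 43, None, 7, None, None, 41]
In a BST, the LCA of p=1, q=9 is the first node v on the
root-to-leaf path with p <= v <= q (go left if both < v, right if both > v).
Walk from root:
  at 19: both 1 and 9 < 19, go left
  at 1: 1 <= 1 <= 9, this is the LCA
LCA = 1


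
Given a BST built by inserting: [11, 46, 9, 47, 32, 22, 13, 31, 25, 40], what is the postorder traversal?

Tree insertion order: [11, 46, 9, 47, 32, 22, 13, 31, 25, 40]
Tree (level-order array): [11, 9, 46, None, None, 32, 47, 22, 40, None, None, 13, 31, None, None, None, None, 25]
Postorder traversal: [9, 13, 25, 31, 22, 40, 32, 47, 46, 11]


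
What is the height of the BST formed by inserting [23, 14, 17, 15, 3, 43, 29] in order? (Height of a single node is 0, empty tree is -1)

Insertion order: [23, 14, 17, 15, 3, 43, 29]
Tree (level-order array): [23, 14, 43, 3, 17, 29, None, None, None, 15]
Compute height bottom-up (empty subtree = -1):
  height(3) = 1 + max(-1, -1) = 0
  height(15) = 1 + max(-1, -1) = 0
  height(17) = 1 + max(0, -1) = 1
  height(14) = 1 + max(0, 1) = 2
  height(29) = 1 + max(-1, -1) = 0
  height(43) = 1 + max(0, -1) = 1
  height(23) = 1 + max(2, 1) = 3
Height = 3


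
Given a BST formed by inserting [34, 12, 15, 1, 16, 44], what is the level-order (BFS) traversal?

Tree insertion order: [34, 12, 15, 1, 16, 44]
Tree (level-order array): [34, 12, 44, 1, 15, None, None, None, None, None, 16]
BFS from the root, enqueuing left then right child of each popped node:
  queue [34] -> pop 34, enqueue [12, 44], visited so far: [34]
  queue [12, 44] -> pop 12, enqueue [1, 15], visited so far: [34, 12]
  queue [44, 1, 15] -> pop 44, enqueue [none], visited so far: [34, 12, 44]
  queue [1, 15] -> pop 1, enqueue [none], visited so far: [34, 12, 44, 1]
  queue [15] -> pop 15, enqueue [16], visited so far: [34, 12, 44, 1, 15]
  queue [16] -> pop 16, enqueue [none], visited so far: [34, 12, 44, 1, 15, 16]
Result: [34, 12, 44, 1, 15, 16]


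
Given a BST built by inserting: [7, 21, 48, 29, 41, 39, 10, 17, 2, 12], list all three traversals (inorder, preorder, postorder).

Tree insertion order: [7, 21, 48, 29, 41, 39, 10, 17, 2, 12]
Tree (level-order array): [7, 2, 21, None, None, 10, 48, None, 17, 29, None, 12, None, None, 41, None, None, 39]
Inorder (L, root, R): [2, 7, 10, 12, 17, 21, 29, 39, 41, 48]
Preorder (root, L, R): [7, 2, 21, 10, 17, 12, 48, 29, 41, 39]
Postorder (L, R, root): [2, 12, 17, 10, 39, 41, 29, 48, 21, 7]


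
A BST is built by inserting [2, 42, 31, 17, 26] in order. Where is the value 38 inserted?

Starting tree (level order): [2, None, 42, 31, None, 17, None, None, 26]
Insertion path: 2 -> 42 -> 31
Result: insert 38 as right child of 31
Final tree (level order): [2, None, 42, 31, None, 17, 38, None, 26]


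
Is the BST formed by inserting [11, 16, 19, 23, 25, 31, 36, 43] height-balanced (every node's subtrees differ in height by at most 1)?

Tree (level-order array): [11, None, 16, None, 19, None, 23, None, 25, None, 31, None, 36, None, 43]
Definition: a tree is height-balanced if, at every node, |h(left) - h(right)| <= 1 (empty subtree has height -1).
Bottom-up per-node check:
  node 43: h_left=-1, h_right=-1, diff=0 [OK], height=0
  node 36: h_left=-1, h_right=0, diff=1 [OK], height=1
  node 31: h_left=-1, h_right=1, diff=2 [FAIL (|-1-1|=2 > 1)], height=2
  node 25: h_left=-1, h_right=2, diff=3 [FAIL (|-1-2|=3 > 1)], height=3
  node 23: h_left=-1, h_right=3, diff=4 [FAIL (|-1-3|=4 > 1)], height=4
  node 19: h_left=-1, h_right=4, diff=5 [FAIL (|-1-4|=5 > 1)], height=5
  node 16: h_left=-1, h_right=5, diff=6 [FAIL (|-1-5|=6 > 1)], height=6
  node 11: h_left=-1, h_right=6, diff=7 [FAIL (|-1-6|=7 > 1)], height=7
Node 31 violates the condition: |-1 - 1| = 2 > 1.
Result: Not balanced


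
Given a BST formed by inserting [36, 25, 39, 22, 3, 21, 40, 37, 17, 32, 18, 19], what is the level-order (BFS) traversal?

Tree insertion order: [36, 25, 39, 22, 3, 21, 40, 37, 17, 32, 18, 19]
Tree (level-order array): [36, 25, 39, 22, 32, 37, 40, 3, None, None, None, None, None, None, None, None, 21, 17, None, None, 18, None, 19]
BFS from the root, enqueuing left then right child of each popped node:
  queue [36] -> pop 36, enqueue [25, 39], visited so far: [36]
  queue [25, 39] -> pop 25, enqueue [22, 32], visited so far: [36, 25]
  queue [39, 22, 32] -> pop 39, enqueue [37, 40], visited so far: [36, 25, 39]
  queue [22, 32, 37, 40] -> pop 22, enqueue [3], visited so far: [36, 25, 39, 22]
  queue [32, 37, 40, 3] -> pop 32, enqueue [none], visited so far: [36, 25, 39, 22, 32]
  queue [37, 40, 3] -> pop 37, enqueue [none], visited so far: [36, 25, 39, 22, 32, 37]
  queue [40, 3] -> pop 40, enqueue [none], visited so far: [36, 25, 39, 22, 32, 37, 40]
  queue [3] -> pop 3, enqueue [21], visited so far: [36, 25, 39, 22, 32, 37, 40, 3]
  queue [21] -> pop 21, enqueue [17], visited so far: [36, 25, 39, 22, 32, 37, 40, 3, 21]
  queue [17] -> pop 17, enqueue [18], visited so far: [36, 25, 39, 22, 32, 37, 40, 3, 21, 17]
  queue [18] -> pop 18, enqueue [19], visited so far: [36, 25, 39, 22, 32, 37, 40, 3, 21, 17, 18]
  queue [19] -> pop 19, enqueue [none], visited so far: [36, 25, 39, 22, 32, 37, 40, 3, 21, 17, 18, 19]
Result: [36, 25, 39, 22, 32, 37, 40, 3, 21, 17, 18, 19]


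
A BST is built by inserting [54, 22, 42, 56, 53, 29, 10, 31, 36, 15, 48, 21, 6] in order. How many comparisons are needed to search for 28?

Search path for 28: 54 -> 22 -> 42 -> 29
Found: False
Comparisons: 4


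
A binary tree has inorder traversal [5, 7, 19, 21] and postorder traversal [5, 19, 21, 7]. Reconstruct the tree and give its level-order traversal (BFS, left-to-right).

Inorder:   [5, 7, 19, 21]
Postorder: [5, 19, 21, 7]
Algorithm: postorder visits root last, so walk postorder right-to-left;
each value is the root of the current inorder slice — split it at that
value, recurse on the right subtree first, then the left.
Recursive splits:
  root=7; inorder splits into left=[5], right=[19, 21]
  root=21; inorder splits into left=[19], right=[]
  root=19; inorder splits into left=[], right=[]
  root=5; inorder splits into left=[], right=[]
Reconstructed level-order: [7, 5, 21, 19]


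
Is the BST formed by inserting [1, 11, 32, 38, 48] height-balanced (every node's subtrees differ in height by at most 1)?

Tree (level-order array): [1, None, 11, None, 32, None, 38, None, 48]
Definition: a tree is height-balanced if, at every node, |h(left) - h(right)| <= 1 (empty subtree has height -1).
Bottom-up per-node check:
  node 48: h_left=-1, h_right=-1, diff=0 [OK], height=0
  node 38: h_left=-1, h_right=0, diff=1 [OK], height=1
  node 32: h_left=-1, h_right=1, diff=2 [FAIL (|-1-1|=2 > 1)], height=2
  node 11: h_left=-1, h_right=2, diff=3 [FAIL (|-1-2|=3 > 1)], height=3
  node 1: h_left=-1, h_right=3, diff=4 [FAIL (|-1-3|=4 > 1)], height=4
Node 32 violates the condition: |-1 - 1| = 2 > 1.
Result: Not balanced


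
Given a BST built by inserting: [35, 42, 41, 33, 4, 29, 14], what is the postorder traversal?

Tree insertion order: [35, 42, 41, 33, 4, 29, 14]
Tree (level-order array): [35, 33, 42, 4, None, 41, None, None, 29, None, None, 14]
Postorder traversal: [14, 29, 4, 33, 41, 42, 35]


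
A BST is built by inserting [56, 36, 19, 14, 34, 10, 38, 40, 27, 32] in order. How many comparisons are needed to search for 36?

Search path for 36: 56 -> 36
Found: True
Comparisons: 2


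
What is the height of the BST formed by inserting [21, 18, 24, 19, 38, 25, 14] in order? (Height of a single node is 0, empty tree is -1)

Insertion order: [21, 18, 24, 19, 38, 25, 14]
Tree (level-order array): [21, 18, 24, 14, 19, None, 38, None, None, None, None, 25]
Compute height bottom-up (empty subtree = -1):
  height(14) = 1 + max(-1, -1) = 0
  height(19) = 1 + max(-1, -1) = 0
  height(18) = 1 + max(0, 0) = 1
  height(25) = 1 + max(-1, -1) = 0
  height(38) = 1 + max(0, -1) = 1
  height(24) = 1 + max(-1, 1) = 2
  height(21) = 1 + max(1, 2) = 3
Height = 3


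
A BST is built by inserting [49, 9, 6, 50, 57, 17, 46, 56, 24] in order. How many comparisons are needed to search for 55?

Search path for 55: 49 -> 50 -> 57 -> 56
Found: False
Comparisons: 4


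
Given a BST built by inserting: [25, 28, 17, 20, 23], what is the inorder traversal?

Tree insertion order: [25, 28, 17, 20, 23]
Tree (level-order array): [25, 17, 28, None, 20, None, None, None, 23]
Inorder traversal: [17, 20, 23, 25, 28]


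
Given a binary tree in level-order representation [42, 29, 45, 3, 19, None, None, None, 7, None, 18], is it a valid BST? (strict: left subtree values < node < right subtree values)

Level-order array: [42, 29, 45, 3, 19, None, None, None, 7, None, 18]
Validate using subtree bounds (lo, hi): at each node, require lo < value < hi,
then recurse left with hi=value and right with lo=value.
Preorder trace (stopping at first violation):
  at node 42 with bounds (-inf, +inf): OK
  at node 29 with bounds (-inf, 42): OK
  at node 3 with bounds (-inf, 29): OK
  at node 7 with bounds (3, 29): OK
  at node 19 with bounds (29, 42): VIOLATION
Node 19 violates its bound: not (29 < 19 < 42).
Result: Not a valid BST


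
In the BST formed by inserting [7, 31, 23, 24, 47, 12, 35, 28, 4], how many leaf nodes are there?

Tree built from: [7, 31, 23, 24, 47, 12, 35, 28, 4]
Tree (level-order array): [7, 4, 31, None, None, 23, 47, 12, 24, 35, None, None, None, None, 28]
Rule: A leaf has 0 children.
Per-node child counts:
  node 7: 2 child(ren)
  node 4: 0 child(ren)
  node 31: 2 child(ren)
  node 23: 2 child(ren)
  node 12: 0 child(ren)
  node 24: 1 child(ren)
  node 28: 0 child(ren)
  node 47: 1 child(ren)
  node 35: 0 child(ren)
Matching nodes: [4, 12, 28, 35]
Count of leaf nodes: 4


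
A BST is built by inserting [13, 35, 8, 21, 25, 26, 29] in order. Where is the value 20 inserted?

Starting tree (level order): [13, 8, 35, None, None, 21, None, None, 25, None, 26, None, 29]
Insertion path: 13 -> 35 -> 21
Result: insert 20 as left child of 21
Final tree (level order): [13, 8, 35, None, None, 21, None, 20, 25, None, None, None, 26, None, 29]


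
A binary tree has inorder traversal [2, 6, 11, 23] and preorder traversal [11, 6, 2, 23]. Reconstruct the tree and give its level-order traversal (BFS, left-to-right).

Inorder:  [2, 6, 11, 23]
Preorder: [11, 6, 2, 23]
Algorithm: preorder visits root first, so consume preorder in order;
for each root, split the current inorder slice at that value into
left-subtree inorder and right-subtree inorder, then recurse.
Recursive splits:
  root=11; inorder splits into left=[2, 6], right=[23]
  root=6; inorder splits into left=[2], right=[]
  root=2; inorder splits into left=[], right=[]
  root=23; inorder splits into left=[], right=[]
Reconstructed level-order: [11, 6, 23, 2]


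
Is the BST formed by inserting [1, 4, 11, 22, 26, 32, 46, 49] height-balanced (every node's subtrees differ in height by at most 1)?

Tree (level-order array): [1, None, 4, None, 11, None, 22, None, 26, None, 32, None, 46, None, 49]
Definition: a tree is height-balanced if, at every node, |h(left) - h(right)| <= 1 (empty subtree has height -1).
Bottom-up per-node check:
  node 49: h_left=-1, h_right=-1, diff=0 [OK], height=0
  node 46: h_left=-1, h_right=0, diff=1 [OK], height=1
  node 32: h_left=-1, h_right=1, diff=2 [FAIL (|-1-1|=2 > 1)], height=2
  node 26: h_left=-1, h_right=2, diff=3 [FAIL (|-1-2|=3 > 1)], height=3
  node 22: h_left=-1, h_right=3, diff=4 [FAIL (|-1-3|=4 > 1)], height=4
  node 11: h_left=-1, h_right=4, diff=5 [FAIL (|-1-4|=5 > 1)], height=5
  node 4: h_left=-1, h_right=5, diff=6 [FAIL (|-1-5|=6 > 1)], height=6
  node 1: h_left=-1, h_right=6, diff=7 [FAIL (|-1-6|=7 > 1)], height=7
Node 32 violates the condition: |-1 - 1| = 2 > 1.
Result: Not balanced


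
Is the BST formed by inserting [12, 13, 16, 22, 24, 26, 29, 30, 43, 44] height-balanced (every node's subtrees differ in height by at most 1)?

Tree (level-order array): [12, None, 13, None, 16, None, 22, None, 24, None, 26, None, 29, None, 30, None, 43, None, 44]
Definition: a tree is height-balanced if, at every node, |h(left) - h(right)| <= 1 (empty subtree has height -1).
Bottom-up per-node check:
  node 44: h_left=-1, h_right=-1, diff=0 [OK], height=0
  node 43: h_left=-1, h_right=0, diff=1 [OK], height=1
  node 30: h_left=-1, h_right=1, diff=2 [FAIL (|-1-1|=2 > 1)], height=2
  node 29: h_left=-1, h_right=2, diff=3 [FAIL (|-1-2|=3 > 1)], height=3
  node 26: h_left=-1, h_right=3, diff=4 [FAIL (|-1-3|=4 > 1)], height=4
  node 24: h_left=-1, h_right=4, diff=5 [FAIL (|-1-4|=5 > 1)], height=5
  node 22: h_left=-1, h_right=5, diff=6 [FAIL (|-1-5|=6 > 1)], height=6
  node 16: h_left=-1, h_right=6, diff=7 [FAIL (|-1-6|=7 > 1)], height=7
  node 13: h_left=-1, h_right=7, diff=8 [FAIL (|-1-7|=8 > 1)], height=8
  node 12: h_left=-1, h_right=8, diff=9 [FAIL (|-1-8|=9 > 1)], height=9
Node 30 violates the condition: |-1 - 1| = 2 > 1.
Result: Not balanced


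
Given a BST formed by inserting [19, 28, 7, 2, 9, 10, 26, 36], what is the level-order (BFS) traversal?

Tree insertion order: [19, 28, 7, 2, 9, 10, 26, 36]
Tree (level-order array): [19, 7, 28, 2, 9, 26, 36, None, None, None, 10]
BFS from the root, enqueuing left then right child of each popped node:
  queue [19] -> pop 19, enqueue [7, 28], visited so far: [19]
  queue [7, 28] -> pop 7, enqueue [2, 9], visited so far: [19, 7]
  queue [28, 2, 9] -> pop 28, enqueue [26, 36], visited so far: [19, 7, 28]
  queue [2, 9, 26, 36] -> pop 2, enqueue [none], visited so far: [19, 7, 28, 2]
  queue [9, 26, 36] -> pop 9, enqueue [10], visited so far: [19, 7, 28, 2, 9]
  queue [26, 36, 10] -> pop 26, enqueue [none], visited so far: [19, 7, 28, 2, 9, 26]
  queue [36, 10] -> pop 36, enqueue [none], visited so far: [19, 7, 28, 2, 9, 26, 36]
  queue [10] -> pop 10, enqueue [none], visited so far: [19, 7, 28, 2, 9, 26, 36, 10]
Result: [19, 7, 28, 2, 9, 26, 36, 10]


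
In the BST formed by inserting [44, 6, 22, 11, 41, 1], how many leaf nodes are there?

Tree built from: [44, 6, 22, 11, 41, 1]
Tree (level-order array): [44, 6, None, 1, 22, None, None, 11, 41]
Rule: A leaf has 0 children.
Per-node child counts:
  node 44: 1 child(ren)
  node 6: 2 child(ren)
  node 1: 0 child(ren)
  node 22: 2 child(ren)
  node 11: 0 child(ren)
  node 41: 0 child(ren)
Matching nodes: [1, 11, 41]
Count of leaf nodes: 3


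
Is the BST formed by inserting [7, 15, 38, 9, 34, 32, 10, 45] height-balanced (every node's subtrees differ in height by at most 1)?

Tree (level-order array): [7, None, 15, 9, 38, None, 10, 34, 45, None, None, 32]
Definition: a tree is height-balanced if, at every node, |h(left) - h(right)| <= 1 (empty subtree has height -1).
Bottom-up per-node check:
  node 10: h_left=-1, h_right=-1, diff=0 [OK], height=0
  node 9: h_left=-1, h_right=0, diff=1 [OK], height=1
  node 32: h_left=-1, h_right=-1, diff=0 [OK], height=0
  node 34: h_left=0, h_right=-1, diff=1 [OK], height=1
  node 45: h_left=-1, h_right=-1, diff=0 [OK], height=0
  node 38: h_left=1, h_right=0, diff=1 [OK], height=2
  node 15: h_left=1, h_right=2, diff=1 [OK], height=3
  node 7: h_left=-1, h_right=3, diff=4 [FAIL (|-1-3|=4 > 1)], height=4
Node 7 violates the condition: |-1 - 3| = 4 > 1.
Result: Not balanced


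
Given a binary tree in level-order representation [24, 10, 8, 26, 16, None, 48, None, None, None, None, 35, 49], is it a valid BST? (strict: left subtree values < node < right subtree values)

Level-order array: [24, 10, 8, 26, 16, None, 48, None, None, None, None, 35, 49]
Validate using subtree bounds (lo, hi): at each node, require lo < value < hi,
then recurse left with hi=value and right with lo=value.
Preorder trace (stopping at first violation):
  at node 24 with bounds (-inf, +inf): OK
  at node 10 with bounds (-inf, 24): OK
  at node 26 with bounds (-inf, 10): VIOLATION
Node 26 violates its bound: not (-inf < 26 < 10).
Result: Not a valid BST


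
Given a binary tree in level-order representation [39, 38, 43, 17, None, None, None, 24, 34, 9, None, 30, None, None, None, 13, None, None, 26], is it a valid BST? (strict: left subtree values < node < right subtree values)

Level-order array: [39, 38, 43, 17, None, None, None, 24, 34, 9, None, 30, None, None, None, 13, None, None, 26]
Validate using subtree bounds (lo, hi): at each node, require lo < value < hi,
then recurse left with hi=value and right with lo=value.
Preorder trace (stopping at first violation):
  at node 39 with bounds (-inf, +inf): OK
  at node 38 with bounds (-inf, 39): OK
  at node 17 with bounds (-inf, 38): OK
  at node 24 with bounds (-inf, 17): VIOLATION
Node 24 violates its bound: not (-inf < 24 < 17).
Result: Not a valid BST


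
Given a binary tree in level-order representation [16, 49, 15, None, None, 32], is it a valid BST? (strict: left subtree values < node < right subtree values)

Level-order array: [16, 49, 15, None, None, 32]
Validate using subtree bounds (lo, hi): at each node, require lo < value < hi,
then recurse left with hi=value and right with lo=value.
Preorder trace (stopping at first violation):
  at node 16 with bounds (-inf, +inf): OK
  at node 49 with bounds (-inf, 16): VIOLATION
Node 49 violates its bound: not (-inf < 49 < 16).
Result: Not a valid BST


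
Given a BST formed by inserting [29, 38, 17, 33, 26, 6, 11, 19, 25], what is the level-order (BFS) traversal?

Tree insertion order: [29, 38, 17, 33, 26, 6, 11, 19, 25]
Tree (level-order array): [29, 17, 38, 6, 26, 33, None, None, 11, 19, None, None, None, None, None, None, 25]
BFS from the root, enqueuing left then right child of each popped node:
  queue [29] -> pop 29, enqueue [17, 38], visited so far: [29]
  queue [17, 38] -> pop 17, enqueue [6, 26], visited so far: [29, 17]
  queue [38, 6, 26] -> pop 38, enqueue [33], visited so far: [29, 17, 38]
  queue [6, 26, 33] -> pop 6, enqueue [11], visited so far: [29, 17, 38, 6]
  queue [26, 33, 11] -> pop 26, enqueue [19], visited so far: [29, 17, 38, 6, 26]
  queue [33, 11, 19] -> pop 33, enqueue [none], visited so far: [29, 17, 38, 6, 26, 33]
  queue [11, 19] -> pop 11, enqueue [none], visited so far: [29, 17, 38, 6, 26, 33, 11]
  queue [19] -> pop 19, enqueue [25], visited so far: [29, 17, 38, 6, 26, 33, 11, 19]
  queue [25] -> pop 25, enqueue [none], visited so far: [29, 17, 38, 6, 26, 33, 11, 19, 25]
Result: [29, 17, 38, 6, 26, 33, 11, 19, 25]


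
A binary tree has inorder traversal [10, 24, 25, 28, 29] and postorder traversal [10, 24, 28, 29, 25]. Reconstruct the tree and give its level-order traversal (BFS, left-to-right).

Inorder:   [10, 24, 25, 28, 29]
Postorder: [10, 24, 28, 29, 25]
Algorithm: postorder visits root last, so walk postorder right-to-left;
each value is the root of the current inorder slice — split it at that
value, recurse on the right subtree first, then the left.
Recursive splits:
  root=25; inorder splits into left=[10, 24], right=[28, 29]
  root=29; inorder splits into left=[28], right=[]
  root=28; inorder splits into left=[], right=[]
  root=24; inorder splits into left=[10], right=[]
  root=10; inorder splits into left=[], right=[]
Reconstructed level-order: [25, 24, 29, 10, 28]


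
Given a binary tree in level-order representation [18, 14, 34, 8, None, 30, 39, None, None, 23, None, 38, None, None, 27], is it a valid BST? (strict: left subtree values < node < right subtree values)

Level-order array: [18, 14, 34, 8, None, 30, 39, None, None, 23, None, 38, None, None, 27]
Validate using subtree bounds (lo, hi): at each node, require lo < value < hi,
then recurse left with hi=value and right with lo=value.
Preorder trace (stopping at first violation):
  at node 18 with bounds (-inf, +inf): OK
  at node 14 with bounds (-inf, 18): OK
  at node 8 with bounds (-inf, 14): OK
  at node 34 with bounds (18, +inf): OK
  at node 30 with bounds (18, 34): OK
  at node 23 with bounds (18, 30): OK
  at node 27 with bounds (23, 30): OK
  at node 39 with bounds (34, +inf): OK
  at node 38 with bounds (34, 39): OK
No violation found at any node.
Result: Valid BST


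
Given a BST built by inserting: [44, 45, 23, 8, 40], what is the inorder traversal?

Tree insertion order: [44, 45, 23, 8, 40]
Tree (level-order array): [44, 23, 45, 8, 40]
Inorder traversal: [8, 23, 40, 44, 45]


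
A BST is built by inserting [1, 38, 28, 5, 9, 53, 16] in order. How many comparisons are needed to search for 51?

Search path for 51: 1 -> 38 -> 53
Found: False
Comparisons: 3


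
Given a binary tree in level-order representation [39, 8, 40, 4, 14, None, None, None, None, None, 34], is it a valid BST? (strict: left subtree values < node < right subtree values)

Level-order array: [39, 8, 40, 4, 14, None, None, None, None, None, 34]
Validate using subtree bounds (lo, hi): at each node, require lo < value < hi,
then recurse left with hi=value and right with lo=value.
Preorder trace (stopping at first violation):
  at node 39 with bounds (-inf, +inf): OK
  at node 8 with bounds (-inf, 39): OK
  at node 4 with bounds (-inf, 8): OK
  at node 14 with bounds (8, 39): OK
  at node 34 with bounds (14, 39): OK
  at node 40 with bounds (39, +inf): OK
No violation found at any node.
Result: Valid BST


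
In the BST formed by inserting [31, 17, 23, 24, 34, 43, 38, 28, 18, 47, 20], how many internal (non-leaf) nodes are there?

Tree built from: [31, 17, 23, 24, 34, 43, 38, 28, 18, 47, 20]
Tree (level-order array): [31, 17, 34, None, 23, None, 43, 18, 24, 38, 47, None, 20, None, 28]
Rule: An internal node has at least one child.
Per-node child counts:
  node 31: 2 child(ren)
  node 17: 1 child(ren)
  node 23: 2 child(ren)
  node 18: 1 child(ren)
  node 20: 0 child(ren)
  node 24: 1 child(ren)
  node 28: 0 child(ren)
  node 34: 1 child(ren)
  node 43: 2 child(ren)
  node 38: 0 child(ren)
  node 47: 0 child(ren)
Matching nodes: [31, 17, 23, 18, 24, 34, 43]
Count of internal (non-leaf) nodes: 7


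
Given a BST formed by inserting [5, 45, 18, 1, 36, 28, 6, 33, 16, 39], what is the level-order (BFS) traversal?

Tree insertion order: [5, 45, 18, 1, 36, 28, 6, 33, 16, 39]
Tree (level-order array): [5, 1, 45, None, None, 18, None, 6, 36, None, 16, 28, 39, None, None, None, 33]
BFS from the root, enqueuing left then right child of each popped node:
  queue [5] -> pop 5, enqueue [1, 45], visited so far: [5]
  queue [1, 45] -> pop 1, enqueue [none], visited so far: [5, 1]
  queue [45] -> pop 45, enqueue [18], visited so far: [5, 1, 45]
  queue [18] -> pop 18, enqueue [6, 36], visited so far: [5, 1, 45, 18]
  queue [6, 36] -> pop 6, enqueue [16], visited so far: [5, 1, 45, 18, 6]
  queue [36, 16] -> pop 36, enqueue [28, 39], visited so far: [5, 1, 45, 18, 6, 36]
  queue [16, 28, 39] -> pop 16, enqueue [none], visited so far: [5, 1, 45, 18, 6, 36, 16]
  queue [28, 39] -> pop 28, enqueue [33], visited so far: [5, 1, 45, 18, 6, 36, 16, 28]
  queue [39, 33] -> pop 39, enqueue [none], visited so far: [5, 1, 45, 18, 6, 36, 16, 28, 39]
  queue [33] -> pop 33, enqueue [none], visited so far: [5, 1, 45, 18, 6, 36, 16, 28, 39, 33]
Result: [5, 1, 45, 18, 6, 36, 16, 28, 39, 33]


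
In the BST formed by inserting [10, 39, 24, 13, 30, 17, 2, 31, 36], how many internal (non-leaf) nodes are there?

Tree built from: [10, 39, 24, 13, 30, 17, 2, 31, 36]
Tree (level-order array): [10, 2, 39, None, None, 24, None, 13, 30, None, 17, None, 31, None, None, None, 36]
Rule: An internal node has at least one child.
Per-node child counts:
  node 10: 2 child(ren)
  node 2: 0 child(ren)
  node 39: 1 child(ren)
  node 24: 2 child(ren)
  node 13: 1 child(ren)
  node 17: 0 child(ren)
  node 30: 1 child(ren)
  node 31: 1 child(ren)
  node 36: 0 child(ren)
Matching nodes: [10, 39, 24, 13, 30, 31]
Count of internal (non-leaf) nodes: 6


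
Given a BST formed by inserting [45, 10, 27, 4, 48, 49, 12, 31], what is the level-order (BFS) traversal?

Tree insertion order: [45, 10, 27, 4, 48, 49, 12, 31]
Tree (level-order array): [45, 10, 48, 4, 27, None, 49, None, None, 12, 31]
BFS from the root, enqueuing left then right child of each popped node:
  queue [45] -> pop 45, enqueue [10, 48], visited so far: [45]
  queue [10, 48] -> pop 10, enqueue [4, 27], visited so far: [45, 10]
  queue [48, 4, 27] -> pop 48, enqueue [49], visited so far: [45, 10, 48]
  queue [4, 27, 49] -> pop 4, enqueue [none], visited so far: [45, 10, 48, 4]
  queue [27, 49] -> pop 27, enqueue [12, 31], visited so far: [45, 10, 48, 4, 27]
  queue [49, 12, 31] -> pop 49, enqueue [none], visited so far: [45, 10, 48, 4, 27, 49]
  queue [12, 31] -> pop 12, enqueue [none], visited so far: [45, 10, 48, 4, 27, 49, 12]
  queue [31] -> pop 31, enqueue [none], visited so far: [45, 10, 48, 4, 27, 49, 12, 31]
Result: [45, 10, 48, 4, 27, 49, 12, 31]


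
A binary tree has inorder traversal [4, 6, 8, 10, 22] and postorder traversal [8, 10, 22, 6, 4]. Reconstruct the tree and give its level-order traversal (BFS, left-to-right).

Inorder:   [4, 6, 8, 10, 22]
Postorder: [8, 10, 22, 6, 4]
Algorithm: postorder visits root last, so walk postorder right-to-left;
each value is the root of the current inorder slice — split it at that
value, recurse on the right subtree first, then the left.
Recursive splits:
  root=4; inorder splits into left=[], right=[6, 8, 10, 22]
  root=6; inorder splits into left=[], right=[8, 10, 22]
  root=22; inorder splits into left=[8, 10], right=[]
  root=10; inorder splits into left=[8], right=[]
  root=8; inorder splits into left=[], right=[]
Reconstructed level-order: [4, 6, 22, 10, 8]


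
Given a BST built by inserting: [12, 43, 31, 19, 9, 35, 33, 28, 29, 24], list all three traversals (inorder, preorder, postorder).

Tree insertion order: [12, 43, 31, 19, 9, 35, 33, 28, 29, 24]
Tree (level-order array): [12, 9, 43, None, None, 31, None, 19, 35, None, 28, 33, None, 24, 29]
Inorder (L, root, R): [9, 12, 19, 24, 28, 29, 31, 33, 35, 43]
Preorder (root, L, R): [12, 9, 43, 31, 19, 28, 24, 29, 35, 33]
Postorder (L, R, root): [9, 24, 29, 28, 19, 33, 35, 31, 43, 12]


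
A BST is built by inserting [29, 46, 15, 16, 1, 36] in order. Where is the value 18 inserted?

Starting tree (level order): [29, 15, 46, 1, 16, 36]
Insertion path: 29 -> 15 -> 16
Result: insert 18 as right child of 16
Final tree (level order): [29, 15, 46, 1, 16, 36, None, None, None, None, 18]


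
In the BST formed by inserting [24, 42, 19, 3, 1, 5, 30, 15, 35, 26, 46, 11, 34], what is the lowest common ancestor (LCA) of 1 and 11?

Tree insertion order: [24, 42, 19, 3, 1, 5, 30, 15, 35, 26, 46, 11, 34]
Tree (level-order array): [24, 19, 42, 3, None, 30, 46, 1, 5, 26, 35, None, None, None, None, None, 15, None, None, 34, None, 11]
In a BST, the LCA of p=1, q=11 is the first node v on the
root-to-leaf path with p <= v <= q (go left if both < v, right if both > v).
Walk from root:
  at 24: both 1 and 11 < 24, go left
  at 19: both 1 and 11 < 19, go left
  at 3: 1 <= 3 <= 11, this is the LCA
LCA = 3


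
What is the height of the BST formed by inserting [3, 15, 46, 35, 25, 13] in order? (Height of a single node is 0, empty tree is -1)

Insertion order: [3, 15, 46, 35, 25, 13]
Tree (level-order array): [3, None, 15, 13, 46, None, None, 35, None, 25]
Compute height bottom-up (empty subtree = -1):
  height(13) = 1 + max(-1, -1) = 0
  height(25) = 1 + max(-1, -1) = 0
  height(35) = 1 + max(0, -1) = 1
  height(46) = 1 + max(1, -1) = 2
  height(15) = 1 + max(0, 2) = 3
  height(3) = 1 + max(-1, 3) = 4
Height = 4


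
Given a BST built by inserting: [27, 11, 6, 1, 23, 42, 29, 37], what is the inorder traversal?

Tree insertion order: [27, 11, 6, 1, 23, 42, 29, 37]
Tree (level-order array): [27, 11, 42, 6, 23, 29, None, 1, None, None, None, None, 37]
Inorder traversal: [1, 6, 11, 23, 27, 29, 37, 42]


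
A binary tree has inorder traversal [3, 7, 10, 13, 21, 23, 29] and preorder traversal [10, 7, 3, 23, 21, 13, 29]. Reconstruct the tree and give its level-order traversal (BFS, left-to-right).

Inorder:  [3, 7, 10, 13, 21, 23, 29]
Preorder: [10, 7, 3, 23, 21, 13, 29]
Algorithm: preorder visits root first, so consume preorder in order;
for each root, split the current inorder slice at that value into
left-subtree inorder and right-subtree inorder, then recurse.
Recursive splits:
  root=10; inorder splits into left=[3, 7], right=[13, 21, 23, 29]
  root=7; inorder splits into left=[3], right=[]
  root=3; inorder splits into left=[], right=[]
  root=23; inorder splits into left=[13, 21], right=[29]
  root=21; inorder splits into left=[13], right=[]
  root=13; inorder splits into left=[], right=[]
  root=29; inorder splits into left=[], right=[]
Reconstructed level-order: [10, 7, 23, 3, 21, 29, 13]


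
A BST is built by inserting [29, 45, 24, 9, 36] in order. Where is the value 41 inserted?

Starting tree (level order): [29, 24, 45, 9, None, 36]
Insertion path: 29 -> 45 -> 36
Result: insert 41 as right child of 36
Final tree (level order): [29, 24, 45, 9, None, 36, None, None, None, None, 41]


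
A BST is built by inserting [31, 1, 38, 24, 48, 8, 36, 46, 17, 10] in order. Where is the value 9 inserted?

Starting tree (level order): [31, 1, 38, None, 24, 36, 48, 8, None, None, None, 46, None, None, 17, None, None, 10]
Insertion path: 31 -> 1 -> 24 -> 8 -> 17 -> 10
Result: insert 9 as left child of 10
Final tree (level order): [31, 1, 38, None, 24, 36, 48, 8, None, None, None, 46, None, None, 17, None, None, 10, None, 9]


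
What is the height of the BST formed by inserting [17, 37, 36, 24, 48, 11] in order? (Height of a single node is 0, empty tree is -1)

Insertion order: [17, 37, 36, 24, 48, 11]
Tree (level-order array): [17, 11, 37, None, None, 36, 48, 24]
Compute height bottom-up (empty subtree = -1):
  height(11) = 1 + max(-1, -1) = 0
  height(24) = 1 + max(-1, -1) = 0
  height(36) = 1 + max(0, -1) = 1
  height(48) = 1 + max(-1, -1) = 0
  height(37) = 1 + max(1, 0) = 2
  height(17) = 1 + max(0, 2) = 3
Height = 3


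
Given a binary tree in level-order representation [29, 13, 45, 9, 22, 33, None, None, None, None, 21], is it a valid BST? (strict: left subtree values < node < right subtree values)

Level-order array: [29, 13, 45, 9, 22, 33, None, None, None, None, 21]
Validate using subtree bounds (lo, hi): at each node, require lo < value < hi,
then recurse left with hi=value and right with lo=value.
Preorder trace (stopping at first violation):
  at node 29 with bounds (-inf, +inf): OK
  at node 13 with bounds (-inf, 29): OK
  at node 9 with bounds (-inf, 13): OK
  at node 22 with bounds (13, 29): OK
  at node 21 with bounds (22, 29): VIOLATION
Node 21 violates its bound: not (22 < 21 < 29).
Result: Not a valid BST


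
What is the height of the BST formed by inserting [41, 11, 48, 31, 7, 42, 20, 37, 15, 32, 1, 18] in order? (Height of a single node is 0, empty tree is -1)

Insertion order: [41, 11, 48, 31, 7, 42, 20, 37, 15, 32, 1, 18]
Tree (level-order array): [41, 11, 48, 7, 31, 42, None, 1, None, 20, 37, None, None, None, None, 15, None, 32, None, None, 18]
Compute height bottom-up (empty subtree = -1):
  height(1) = 1 + max(-1, -1) = 0
  height(7) = 1 + max(0, -1) = 1
  height(18) = 1 + max(-1, -1) = 0
  height(15) = 1 + max(-1, 0) = 1
  height(20) = 1 + max(1, -1) = 2
  height(32) = 1 + max(-1, -1) = 0
  height(37) = 1 + max(0, -1) = 1
  height(31) = 1 + max(2, 1) = 3
  height(11) = 1 + max(1, 3) = 4
  height(42) = 1 + max(-1, -1) = 0
  height(48) = 1 + max(0, -1) = 1
  height(41) = 1 + max(4, 1) = 5
Height = 5


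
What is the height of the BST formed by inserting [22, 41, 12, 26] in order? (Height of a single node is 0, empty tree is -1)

Insertion order: [22, 41, 12, 26]
Tree (level-order array): [22, 12, 41, None, None, 26]
Compute height bottom-up (empty subtree = -1):
  height(12) = 1 + max(-1, -1) = 0
  height(26) = 1 + max(-1, -1) = 0
  height(41) = 1 + max(0, -1) = 1
  height(22) = 1 + max(0, 1) = 2
Height = 2


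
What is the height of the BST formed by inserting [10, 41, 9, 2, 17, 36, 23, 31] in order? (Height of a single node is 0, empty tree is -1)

Insertion order: [10, 41, 9, 2, 17, 36, 23, 31]
Tree (level-order array): [10, 9, 41, 2, None, 17, None, None, None, None, 36, 23, None, None, 31]
Compute height bottom-up (empty subtree = -1):
  height(2) = 1 + max(-1, -1) = 0
  height(9) = 1 + max(0, -1) = 1
  height(31) = 1 + max(-1, -1) = 0
  height(23) = 1 + max(-1, 0) = 1
  height(36) = 1 + max(1, -1) = 2
  height(17) = 1 + max(-1, 2) = 3
  height(41) = 1 + max(3, -1) = 4
  height(10) = 1 + max(1, 4) = 5
Height = 5


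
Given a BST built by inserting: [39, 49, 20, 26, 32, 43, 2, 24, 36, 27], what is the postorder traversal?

Tree insertion order: [39, 49, 20, 26, 32, 43, 2, 24, 36, 27]
Tree (level-order array): [39, 20, 49, 2, 26, 43, None, None, None, 24, 32, None, None, None, None, 27, 36]
Postorder traversal: [2, 24, 27, 36, 32, 26, 20, 43, 49, 39]


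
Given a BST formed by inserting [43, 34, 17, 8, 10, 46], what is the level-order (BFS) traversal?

Tree insertion order: [43, 34, 17, 8, 10, 46]
Tree (level-order array): [43, 34, 46, 17, None, None, None, 8, None, None, 10]
BFS from the root, enqueuing left then right child of each popped node:
  queue [43] -> pop 43, enqueue [34, 46], visited so far: [43]
  queue [34, 46] -> pop 34, enqueue [17], visited so far: [43, 34]
  queue [46, 17] -> pop 46, enqueue [none], visited so far: [43, 34, 46]
  queue [17] -> pop 17, enqueue [8], visited so far: [43, 34, 46, 17]
  queue [8] -> pop 8, enqueue [10], visited so far: [43, 34, 46, 17, 8]
  queue [10] -> pop 10, enqueue [none], visited so far: [43, 34, 46, 17, 8, 10]
Result: [43, 34, 46, 17, 8, 10]


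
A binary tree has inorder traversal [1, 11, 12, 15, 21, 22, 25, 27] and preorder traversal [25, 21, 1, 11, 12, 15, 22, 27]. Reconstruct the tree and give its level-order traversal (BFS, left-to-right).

Inorder:  [1, 11, 12, 15, 21, 22, 25, 27]
Preorder: [25, 21, 1, 11, 12, 15, 22, 27]
Algorithm: preorder visits root first, so consume preorder in order;
for each root, split the current inorder slice at that value into
left-subtree inorder and right-subtree inorder, then recurse.
Recursive splits:
  root=25; inorder splits into left=[1, 11, 12, 15, 21, 22], right=[27]
  root=21; inorder splits into left=[1, 11, 12, 15], right=[22]
  root=1; inorder splits into left=[], right=[11, 12, 15]
  root=11; inorder splits into left=[], right=[12, 15]
  root=12; inorder splits into left=[], right=[15]
  root=15; inorder splits into left=[], right=[]
  root=22; inorder splits into left=[], right=[]
  root=27; inorder splits into left=[], right=[]
Reconstructed level-order: [25, 21, 27, 1, 22, 11, 12, 15]


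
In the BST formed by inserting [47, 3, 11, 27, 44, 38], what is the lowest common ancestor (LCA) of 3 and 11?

Tree insertion order: [47, 3, 11, 27, 44, 38]
Tree (level-order array): [47, 3, None, None, 11, None, 27, None, 44, 38]
In a BST, the LCA of p=3, q=11 is the first node v on the
root-to-leaf path with p <= v <= q (go left if both < v, right if both > v).
Walk from root:
  at 47: both 3 and 11 < 47, go left
  at 3: 3 <= 3 <= 11, this is the LCA
LCA = 3
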